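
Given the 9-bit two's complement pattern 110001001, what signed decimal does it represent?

Binary: 110001001
Sign bit: 1 (negative)
Invert: 001110110
Add 1:  001110111
Magnitude: 001110111 = 64 + 32 + 16 + 4 + 2 + 1 = 119
Value: -119



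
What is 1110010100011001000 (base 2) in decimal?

Sum of powers of 2 for each 1-bit:
2^3 + 2^6 + 2^7 + 2^11 + 2^13 + 2^16 + 2^17 + 2^18
= 8 + 64 + 128 + 2048 + 8192 + 65536 + 131072 + 262144
= 469192



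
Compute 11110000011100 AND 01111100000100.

AND: 1 only when both bits are 1
  11110000011100
& 01111100000100
----------------
  01110000000100
Decimal: 15388 & 7940 = 7172



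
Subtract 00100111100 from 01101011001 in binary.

Method 1 - Direct subtraction (column by column from the right: bit − bit − borrow-in; if negative, add 2 and borrow 1 from the next column):
borrow: 00001111000
        01101011001
-       00100111100
-------------------
        01000011101

Method 2 - Add two's complement:
Two's complement of 00100111100: invert → 11011000011, add 1 → 11011000100
  01101011001
+ 11011000100
-------------
 101000011101  (end carry out of the top bit = 1)
Discarding the end carry: 01000011101
Decimal check:
  01101011001 = 512 + 256 + 64 + 16 + 8 + 1 = 857
  00100111100 = 256 + 32 + 16 + 8 + 4 = 316
  857 - 316 = 541, and 01000011101 = 512 + 16 + 8 + 4 + 1 = 541 ✓



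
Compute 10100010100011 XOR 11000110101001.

XOR: 1 when bits differ
  10100010100011
^ 11000110101001
----------------
  01100100001010
Decimal: 10403 ^ 12713 = 6410



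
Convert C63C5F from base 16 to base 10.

Expand by place value (powers of 16):
Digit values: C = 12, F = 15
C63C5F = 12 × 16^5 + 6 × 16^4 + 3 × 16^3 + 12 × 16^2 + 5 × 16^1 + 15 × 16^0
= 12 × 1048576 + 6 × 65536 + 3 × 4096 + 12 × 256 + 5 × 16 + 15 × 1
= 12582912 + 393216 + 12288 + 3072 + 80 + 15
= 12991583



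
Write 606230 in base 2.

Using repeated division by 2:
606230 ÷ 2 = 303115 remainder 0
303115 ÷ 2 = 151557 remainder 1
151557 ÷ 2 = 75778 remainder 1
75778 ÷ 2 = 37889 remainder 0
37889 ÷ 2 = 18944 remainder 1
18944 ÷ 2 = 9472 remainder 0
9472 ÷ 2 = 4736 remainder 0
4736 ÷ 2 = 2368 remainder 0
2368 ÷ 2 = 1184 remainder 0
1184 ÷ 2 = 592 remainder 0
592 ÷ 2 = 296 remainder 0
296 ÷ 2 = 148 remainder 0
148 ÷ 2 = 74 remainder 0
74 ÷ 2 = 37 remainder 0
37 ÷ 2 = 18 remainder 1
18 ÷ 2 = 9 remainder 0
9 ÷ 2 = 4 remainder 1
4 ÷ 2 = 2 remainder 0
2 ÷ 2 = 1 remainder 0
1 ÷ 2 = 0 remainder 1
Reading remainders bottom to top: 10010100000000010110



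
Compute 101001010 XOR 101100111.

XOR: 1 when bits differ
  101001010
^ 101100111
-----------
  000101101
Decimal: 330 ^ 359 = 45



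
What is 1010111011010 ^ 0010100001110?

XOR: 1 when bits differ
  1010111011010
^ 0010100001110
---------------
  1000011010100
Decimal: 5594 ^ 1294 = 4308



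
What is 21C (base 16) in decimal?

Expand by place value (powers of 16):
Digit values: C = 12
21C = 2 × 16^2 + 1 × 16^1 + 12 × 16^0
= 2 × 256 + 1 × 16 + 12 × 1
= 512 + 16 + 12
= 540



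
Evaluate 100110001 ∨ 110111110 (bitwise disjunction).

OR: 1 when either bit is 1
  100110001
| 110111110
-----------
  110111111
Decimal: 305 | 446 = 447



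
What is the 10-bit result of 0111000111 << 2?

Original: 0111000111 (decimal 455)
Shift left by 2 positions
Append 2 zeros on the right and drop the 2 high bits that overflow the 10-bit width
Result: 1100011100 (decimal 796)
Equivalent: 455 << 2 = 455 × 2^2 = 1820, truncated to 10 bits = 796



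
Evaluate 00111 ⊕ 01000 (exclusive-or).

XOR: 1 when bits differ
  00111
^ 01000
-------
  01111
Decimal: 7 ^ 8 = 15



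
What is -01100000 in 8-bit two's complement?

Original: 01100000
Step 1 - Invert all bits: 10011111
Step 2 - Add 1: 10100000
Verification: 01100000 + 10100000 = 100000000; discarding the end carry (carry out of the top bit) leaves the 8-bit value 00000000, as required for x + (-x)



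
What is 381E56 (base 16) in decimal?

Expand by place value (powers of 16):
Digit values: E = 14
381E56 = 3 × 16^5 + 8 × 16^4 + 1 × 16^3 + 14 × 16^2 + 5 × 16^1 + 6 × 16^0
= 3 × 1048576 + 8 × 65536 + 1 × 4096 + 14 × 256 + 5 × 16 + 6 × 1
= 3145728 + 524288 + 4096 + 3584 + 80 + 6
= 3677782



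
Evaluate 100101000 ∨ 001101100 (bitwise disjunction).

OR: 1 when either bit is 1
  100101000
| 001101100
-----------
  101101100
Decimal: 296 | 108 = 364



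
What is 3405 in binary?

Using repeated division by 2:
3405 ÷ 2 = 1702 remainder 1
1702 ÷ 2 = 851 remainder 0
851 ÷ 2 = 425 remainder 1
425 ÷ 2 = 212 remainder 1
212 ÷ 2 = 106 remainder 0
106 ÷ 2 = 53 remainder 0
53 ÷ 2 = 26 remainder 1
26 ÷ 2 = 13 remainder 0
13 ÷ 2 = 6 remainder 1
6 ÷ 2 = 3 remainder 0
3 ÷ 2 = 1 remainder 1
1 ÷ 2 = 0 remainder 1
Reading remainders bottom to top: 110101001101



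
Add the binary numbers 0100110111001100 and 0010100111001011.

Add column by column from the right: bit + bit + carry-in; write the sum mod 2, carry 1 when the sum is 2 or 3.
carry:  0001001110010000
        0100110111001100
+       0010100111001011
------------------------
       00111011110010111
(the carry out of the leftmost column, 0, becomes the leading bit)
Decimal check:
  0100110111001100 = 16384 + 2048 + 1024 + 256 + 128 + 64 + 8 + 4 = 19916
  0010100111001011 = 8192 + 2048 + 256 + 128 + 64 + 8 + 2 + 1 = 10699
  19916 + 10699 = 30615, and 00111011110010111 = 16384 + 8192 + 4096 + 1024 + 512 + 256 + 128 + 16 + 4 + 2 + 1 = 30615 ✓



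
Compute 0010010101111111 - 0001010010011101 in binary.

Method 1 - Direct subtraction (column by column from the right: bit − bit − borrow-in; if negative, add 2 and borrow 1 from the next column):
borrow: 0010000100000000
        0010010101111111
-       0001010010011101
------------------------
        0001000011100010

Method 2 - Add two's complement:
Two's complement of 0001010010011101: invert → 1110101101100010, add 1 → 1110101101100011
  0010010101111111
+ 1110101101100011
------------------
 10001000011100010  (end carry out of the top bit = 1)
Discarding the end carry: 0001000011100010
Decimal check:
  0010010101111111 = 8192 + 1024 + 256 + 64 + 32 + 16 + 8 + 4 + 2 + 1 = 9599
  0001010010011101 = 4096 + 1024 + 128 + 16 + 8 + 4 + 1 = 5277
  9599 - 5277 = 4322, and 0001000011100010 = 4096 + 128 + 64 + 32 + 2 = 4322 ✓



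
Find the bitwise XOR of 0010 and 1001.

XOR: 1 when bits differ
  0010
^ 1001
------
  1011
Decimal: 2 ^ 9 = 11



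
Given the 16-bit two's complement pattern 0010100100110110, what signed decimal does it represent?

Binary: 0010100100110110
Sign bit: 0 (non-negative)
Read directly as an unsigned value:
0010100100110110 = 8192 + 2048 + 256 + 32 + 16 + 4 + 2 = 10550
Value: 10550



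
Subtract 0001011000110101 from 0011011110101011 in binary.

Method 1 - Direct subtraction (column by column from the right: bit − bit − borrow-in; if negative, add 2 and borrow 1 from the next column):
borrow: 0000000011101000
        0011011110101011
-       0001011000110101
------------------------
        0010000101110110

Method 2 - Add two's complement:
Two's complement of 0001011000110101: invert → 1110100111001010, add 1 → 1110100111001011
  0011011110101011
+ 1110100111001011
------------------
 10010000101110110  (end carry out of the top bit = 1)
Discarding the end carry: 0010000101110110
Decimal check:
  0011011110101011 = 8192 + 4096 + 1024 + 512 + 256 + 128 + 32 + 8 + 2 + 1 = 14251
  0001011000110101 = 4096 + 1024 + 512 + 32 + 16 + 4 + 1 = 5685
  14251 - 5685 = 8566, and 0010000101110110 = 8192 + 256 + 64 + 32 + 16 + 4 + 2 = 8566 ✓



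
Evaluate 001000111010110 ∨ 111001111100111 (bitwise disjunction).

OR: 1 when either bit is 1
  001000111010110
| 111001111100111
-----------------
  111001111110111
Decimal: 4566 | 29671 = 29687



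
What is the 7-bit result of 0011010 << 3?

Original: 0011010 (decimal 26)
Shift left by 3 positions
Append 3 zeros on the right and drop the 3 high bits that overflow the 7-bit width
Result: 1010000 (decimal 80)
Equivalent: 26 << 3 = 26 × 2^3 = 208, truncated to 7 bits = 80



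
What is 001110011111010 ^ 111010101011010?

XOR: 1 when bits differ
  001110011111010
^ 111010101011010
-----------------
  110100110100000
Decimal: 7418 ^ 30042 = 27040



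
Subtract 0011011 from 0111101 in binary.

Method 1 - Direct subtraction (column by column from the right: bit − bit − borrow-in; if negative, add 2 and borrow 1 from the next column):
borrow: 0000100
        0111101
-       0011011
---------------
        0100010

Method 2 - Add two's complement:
Two's complement of 0011011: invert → 1100100, add 1 → 1100101
  0111101
+ 1100101
---------
 10100010  (end carry out of the top bit = 1)
Discarding the end carry: 0100010
Decimal check:
  0111101 = 32 + 16 + 8 + 4 + 1 = 61
  0011011 = 16 + 8 + 2 + 1 = 27
  61 - 27 = 34, and 0100010 = 32 + 2 = 34 ✓



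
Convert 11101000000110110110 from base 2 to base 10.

Sum of powers of 2 for each 1-bit:
2^1 + 2^2 + 2^4 + 2^5 + 2^7 + 2^8 + 2^15 + 2^17 + 2^18 + 2^19
= 2 + 4 + 16 + 32 + 128 + 256 + 32768 + 131072 + 262144 + 524288
= 950710



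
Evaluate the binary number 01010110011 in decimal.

Sum of powers of 2 for each 1-bit:
2^0 + 2^1 + 2^4 + 2^5 + 2^7 + 2^9
= 1 + 2 + 16 + 32 + 128 + 512
= 691



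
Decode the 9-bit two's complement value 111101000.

Binary: 111101000
Sign bit: 1 (negative)
Invert: 000010111
Add 1:  000011000
Magnitude: 000011000 = 16 + 8 = 24
Value: -24



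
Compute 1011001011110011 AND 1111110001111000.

AND: 1 only when both bits are 1
  1011001011110011
& 1111110001111000
------------------
  1011000001110000
Decimal: 45811 & 64632 = 45168



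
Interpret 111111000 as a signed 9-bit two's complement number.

Binary: 111111000
Sign bit: 1 (negative)
Invert: 000000111
Add 1:  000001000
Magnitude: 000001000 = 8
Value: -8



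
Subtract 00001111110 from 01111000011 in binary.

Method 1 - Direct subtraction (column by column from the right: bit − bit − borrow-in; if negative, add 2 and borrow 1 from the next column):
borrow: 00011111000
        01111000011
-       00001111110
-------------------
        01101000101

Method 2 - Add two's complement:
Two's complement of 00001111110: invert → 11110000001, add 1 → 11110000010
  01111000011
+ 11110000010
-------------
 101101000101  (end carry out of the top bit = 1)
Discarding the end carry: 01101000101
Decimal check:
  01111000011 = 512 + 256 + 128 + 64 + 2 + 1 = 963
  00001111110 = 64 + 32 + 16 + 8 + 4 + 2 = 126
  963 - 126 = 837, and 01101000101 = 512 + 256 + 64 + 4 + 1 = 837 ✓



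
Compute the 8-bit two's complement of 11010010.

Original (sign bit 1, negative): 11010010
Step 1 - Invert all bits: 00101101
Step 2 - Add 1: 00101110
Verification: 11010010 + 00101110 = 100000000; discarding the end carry (carry out of the top bit) leaves the 8-bit value 00000000, as required for x + (-x)



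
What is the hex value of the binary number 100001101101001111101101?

Group into 4-bit nibbles from right:
  1000 = 8
  0110 = 6
  1101 = D
  0011 = 3
  1110 = E
  1101 = D
Result: 86D3ED



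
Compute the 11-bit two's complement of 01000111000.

Original: 01000111000
Step 1 - Invert all bits: 10111000111
Step 2 - Add 1: 10111001000
Verification: 01000111000 + 10111001000 = 100000000000; discarding the end carry (carry out of the top bit) leaves the 11-bit value 00000000000, as required for x + (-x)



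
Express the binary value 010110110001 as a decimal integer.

Sum of powers of 2 for each 1-bit:
2^0 + 2^4 + 2^5 + 2^7 + 2^8 + 2^10
= 1 + 16 + 32 + 128 + 256 + 1024
= 1457



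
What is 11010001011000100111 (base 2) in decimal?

Sum of powers of 2 for each 1-bit:
2^0 + 2^1 + 2^2 + 2^5 + 2^9 + 2^10 + 2^12 + 2^16 + 2^18 + 2^19
= 1 + 2 + 4 + 32 + 512 + 1024 + 4096 + 65536 + 262144 + 524288
= 857639



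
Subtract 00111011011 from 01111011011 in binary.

Method 1 - Direct subtraction (column by column from the right: bit − bit − borrow-in; if negative, add 2 and borrow 1 from the next column):
borrow: 00000000000
        01111011011
-       00111011011
-------------------
        01000000000

Method 2 - Add two's complement:
Two's complement of 00111011011: invert → 11000100100, add 1 → 11000100101
  01111011011
+ 11000100101
-------------
 101000000000  (end carry out of the top bit = 1)
Discarding the end carry: 01000000000
Decimal check:
  01111011011 = 512 + 256 + 128 + 64 + 16 + 8 + 2 + 1 = 987
  00111011011 = 256 + 128 + 64 + 16 + 8 + 2 + 1 = 475
  987 - 475 = 512, and 01000000000 = 512 ✓



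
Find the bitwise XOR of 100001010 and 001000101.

XOR: 1 when bits differ
  100001010
^ 001000101
-----------
  101001111
Decimal: 266 ^ 69 = 335



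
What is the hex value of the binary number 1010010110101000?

Group into 4-bit nibbles from right:
  1010 = A
  0101 = 5
  1010 = A
  1000 = 8
Result: A5A8



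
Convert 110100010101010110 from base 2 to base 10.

Sum of powers of 2 for each 1-bit:
2^1 + 2^2 + 2^4 + 2^6 + 2^8 + 2^10 + 2^14 + 2^16 + 2^17
= 2 + 4 + 16 + 64 + 256 + 1024 + 16384 + 65536 + 131072
= 214358



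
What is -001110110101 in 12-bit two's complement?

Original: 001110110101
Step 1 - Invert all bits: 110001001010
Step 2 - Add 1: 110001001011
Verification: 001110110101 + 110001001011 = 1000000000000; discarding the end carry (carry out of the top bit) leaves the 12-bit value 000000000000, as required for x + (-x)



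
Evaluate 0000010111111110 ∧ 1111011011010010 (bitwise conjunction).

AND: 1 only when both bits are 1
  0000010111111110
& 1111011011010010
------------------
  0000010011010010
Decimal: 1534 & 63186 = 1234



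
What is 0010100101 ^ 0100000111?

XOR: 1 when bits differ
  0010100101
^ 0100000111
------------
  0110100010
Decimal: 165 ^ 263 = 418



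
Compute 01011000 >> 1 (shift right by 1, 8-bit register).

Original: 01011000 (decimal 88)
Shift right by 1 position
Drop the 1 low bit; fill with zero on the left
Result: 00101100 (decimal 44)
Equivalent: 88 >> 1 = 88 ÷ 2^1 = 44



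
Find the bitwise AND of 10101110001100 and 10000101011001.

AND: 1 only when both bits are 1
  10101110001100
& 10000101011001
----------------
  10000100001000
Decimal: 11148 & 8537 = 8456



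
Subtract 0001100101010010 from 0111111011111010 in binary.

Method 1 - Direct subtraction (column by column from the right: bit − bit − borrow-in; if negative, add 2 and borrow 1 from the next column):
borrow: 0000001000000000
        0111111011111010
-       0001100101010010
------------------------
        0110010110101000

Method 2 - Add two's complement:
Two's complement of 0001100101010010: invert → 1110011010101101, add 1 → 1110011010101110
  0111111011111010
+ 1110011010101110
------------------
 10110010110101000  (end carry out of the top bit = 1)
Discarding the end carry: 0110010110101000
Decimal check:
  0111111011111010 = 16384 + 8192 + 4096 + 2048 + 1024 + 512 + 128 + 64 + 32 + 16 + 8 + 2 = 32506
  0001100101010010 = 4096 + 2048 + 256 + 64 + 16 + 2 = 6482
  32506 - 6482 = 26024, and 0110010110101000 = 16384 + 8192 + 1024 + 256 + 128 + 32 + 8 = 26024 ✓



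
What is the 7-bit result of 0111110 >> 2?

Original: 0111110 (decimal 62)
Shift right by 2 positions
Drop the 2 low bits; fill with zeros on the left
Result: 0001111 (decimal 15)
Equivalent: 62 >> 2 = 62 ÷ 2^2 = 15



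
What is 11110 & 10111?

AND: 1 only when both bits are 1
  11110
& 10111
-------
  10110
Decimal: 30 & 23 = 22



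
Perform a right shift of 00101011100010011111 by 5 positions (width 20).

Original: 00101011100010011111 (decimal 178335)
Shift right by 5 positions
Drop the 5 low bits; fill with zeros on the left
Result: 00000001010111000100 (decimal 5572)
Equivalent: 178335 >> 5 = 178335 ÷ 2^5 = 5572



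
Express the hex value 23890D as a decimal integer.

Expand by place value (powers of 16):
Digit values: D = 13
23890D = 2 × 16^5 + 3 × 16^4 + 8 × 16^3 + 9 × 16^2 + 0 × 16^1 + 13 × 16^0
= 2 × 1048576 + 3 × 65536 + 8 × 4096 + 9 × 256 + 0 × 16 + 13 × 1
= 2097152 + 196608 + 32768 + 2304 + 0 + 13
= 2328845



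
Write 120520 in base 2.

Using repeated division by 2:
120520 ÷ 2 = 60260 remainder 0
60260 ÷ 2 = 30130 remainder 0
30130 ÷ 2 = 15065 remainder 0
15065 ÷ 2 = 7532 remainder 1
7532 ÷ 2 = 3766 remainder 0
3766 ÷ 2 = 1883 remainder 0
1883 ÷ 2 = 941 remainder 1
941 ÷ 2 = 470 remainder 1
470 ÷ 2 = 235 remainder 0
235 ÷ 2 = 117 remainder 1
117 ÷ 2 = 58 remainder 1
58 ÷ 2 = 29 remainder 0
29 ÷ 2 = 14 remainder 1
14 ÷ 2 = 7 remainder 0
7 ÷ 2 = 3 remainder 1
3 ÷ 2 = 1 remainder 1
1 ÷ 2 = 0 remainder 1
Reading remainders bottom to top: 11101011011001000



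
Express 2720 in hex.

Using repeated division by 16 (digits 10–15 are A–F):
2720 ÷ 16 = 170 remainder 0
170 ÷ 16 = 10 remainder 10 (A)
10 ÷ 16 = 0 remainder 10 (A)
Reading remainders bottom to top: AA0



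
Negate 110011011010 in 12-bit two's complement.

Original (sign bit 1, negative): 110011011010
Step 1 - Invert all bits: 001100100101
Step 2 - Add 1: 001100100110
Verification: 110011011010 + 001100100110 = 1000000000000; discarding the end carry (carry out of the top bit) leaves the 12-bit value 000000000000, as required for x + (-x)



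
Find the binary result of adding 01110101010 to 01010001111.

Add column by column from the right: bit + bit + carry-in; write the sum mod 2, carry 1 when the sum is 2 or 3.
carry:  11100011100
        01110101010
+       01010001111
-------------------
       011000111001
(the carry out of the leftmost column, 0, becomes the leading bit)
Decimal check:
  01110101010 = 512 + 256 + 128 + 32 + 8 + 2 = 938
  01010001111 = 512 + 128 + 8 + 4 + 2 + 1 = 655
  938 + 655 = 1593, and 011000111001 = 1024 + 512 + 32 + 16 + 8 + 1 = 1593 ✓



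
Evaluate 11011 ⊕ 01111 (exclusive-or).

XOR: 1 when bits differ
  11011
^ 01111
-------
  10100
Decimal: 27 ^ 15 = 20



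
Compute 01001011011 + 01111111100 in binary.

Add column by column from the right: bit + bit + carry-in; write the sum mod 2, carry 1 when the sum is 2 or 3.
carry:  11111110000
        01001011011
+       01111111100
-------------------
       011001010111
(the carry out of the leftmost column, 0, becomes the leading bit)
Decimal check:
  01001011011 = 512 + 64 + 16 + 8 + 2 + 1 = 603
  01111111100 = 512 + 256 + 128 + 64 + 32 + 16 + 8 + 4 = 1020
  603 + 1020 = 1623, and 011001010111 = 1024 + 512 + 64 + 16 + 4 + 2 + 1 = 1623 ✓



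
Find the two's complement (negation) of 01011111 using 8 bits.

Original: 01011111
Step 1 - Invert all bits: 10100000
Step 2 - Add 1: 10100001
Verification: 01011111 + 10100001 = 100000000; discarding the end carry (carry out of the top bit) leaves the 8-bit value 00000000, as required for x + (-x)



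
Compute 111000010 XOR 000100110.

XOR: 1 when bits differ
  111000010
^ 000100110
-----------
  111100100
Decimal: 450 ^ 38 = 484



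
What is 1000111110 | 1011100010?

OR: 1 when either bit is 1
  1000111110
| 1011100010
------------
  1011111110
Decimal: 574 | 738 = 766



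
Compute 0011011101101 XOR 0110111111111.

XOR: 1 when bits differ
  0011011101101
^ 0110111111111
---------------
  0101100010010
Decimal: 1773 ^ 3583 = 2834



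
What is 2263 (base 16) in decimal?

Expand by place value (powers of 16):
2263 = 2 × 16^3 + 2 × 16^2 + 6 × 16^1 + 3 × 16^0
= 2 × 4096 + 2 × 256 + 6 × 16 + 3 × 1
= 8192 + 512 + 96 + 3
= 8803



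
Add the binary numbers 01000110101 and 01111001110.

Add column by column from the right: bit + bit + carry-in; write the sum mod 2, carry 1 when the sum is 2 or 3.
carry:  11111111000
        01000110101
+       01111001110
-------------------
       011000000011
(the carry out of the leftmost column, 0, becomes the leading bit)
Decimal check:
  01000110101 = 512 + 32 + 16 + 4 + 1 = 565
  01111001110 = 512 + 256 + 128 + 64 + 8 + 4 + 2 = 974
  565 + 974 = 1539, and 011000000011 = 1024 + 512 + 2 + 1 = 1539 ✓



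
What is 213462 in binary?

Using repeated division by 2:
213462 ÷ 2 = 106731 remainder 0
106731 ÷ 2 = 53365 remainder 1
53365 ÷ 2 = 26682 remainder 1
26682 ÷ 2 = 13341 remainder 0
13341 ÷ 2 = 6670 remainder 1
6670 ÷ 2 = 3335 remainder 0
3335 ÷ 2 = 1667 remainder 1
1667 ÷ 2 = 833 remainder 1
833 ÷ 2 = 416 remainder 1
416 ÷ 2 = 208 remainder 0
208 ÷ 2 = 104 remainder 0
104 ÷ 2 = 52 remainder 0
52 ÷ 2 = 26 remainder 0
26 ÷ 2 = 13 remainder 0
13 ÷ 2 = 6 remainder 1
6 ÷ 2 = 3 remainder 0
3 ÷ 2 = 1 remainder 1
1 ÷ 2 = 0 remainder 1
Reading remainders bottom to top: 110100000111010110



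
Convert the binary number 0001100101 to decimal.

Sum of powers of 2 for each 1-bit:
2^0 + 2^2 + 2^5 + 2^6
= 1 + 4 + 32 + 64
= 101



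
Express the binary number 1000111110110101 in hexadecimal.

Group into 4-bit nibbles from right:
  1000 = 8
  1111 = F
  1011 = B
  0101 = 5
Result: 8FB5



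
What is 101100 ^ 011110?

XOR: 1 when bits differ
  101100
^ 011110
--------
  110010
Decimal: 44 ^ 30 = 50



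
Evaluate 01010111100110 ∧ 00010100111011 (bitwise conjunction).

AND: 1 only when both bits are 1
  01010111100110
& 00010100111011
----------------
  00010100100010
Decimal: 5606 & 1339 = 1314



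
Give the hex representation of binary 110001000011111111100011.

Group into 4-bit nibbles from right:
  1100 = C
  0100 = 4
  0011 = 3
  1111 = F
  1110 = E
  0011 = 3
Result: C43FE3



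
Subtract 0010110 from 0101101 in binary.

Method 1 - Direct subtraction (column by column from the right: bit − bit − borrow-in; if negative, add 2 and borrow 1 from the next column):
borrow: 0101100
        0101101
-       0010110
---------------
        0010111

Method 2 - Add two's complement:
Two's complement of 0010110: invert → 1101001, add 1 → 1101010
  0101101
+ 1101010
---------
 10010111  (end carry out of the top bit = 1)
Discarding the end carry: 0010111
Decimal check:
  0101101 = 32 + 8 + 4 + 1 = 45
  0010110 = 16 + 4 + 2 = 22
  45 - 22 = 23, and 0010111 = 16 + 4 + 2 + 1 = 23 ✓



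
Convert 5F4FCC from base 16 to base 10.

Expand by place value (powers of 16):
Digit values: F = 15, C = 12
5F4FCC = 5 × 16^5 + 15 × 16^4 + 4 × 16^3 + 15 × 16^2 + 12 × 16^1 + 12 × 16^0
= 5 × 1048576 + 15 × 65536 + 4 × 4096 + 15 × 256 + 12 × 16 + 12 × 1
= 5242880 + 983040 + 16384 + 3840 + 192 + 12
= 6246348



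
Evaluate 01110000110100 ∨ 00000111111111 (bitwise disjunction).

OR: 1 when either bit is 1
  01110000110100
| 00000111111111
----------------
  01110111111111
Decimal: 7220 | 511 = 7679



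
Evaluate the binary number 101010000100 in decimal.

Sum of powers of 2 for each 1-bit:
2^2 + 2^7 + 2^9 + 2^11
= 4 + 128 + 512 + 2048
= 2692



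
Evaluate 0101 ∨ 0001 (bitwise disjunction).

OR: 1 when either bit is 1
  0101
| 0001
------
  0101
Decimal: 5 | 1 = 5



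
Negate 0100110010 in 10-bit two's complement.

Original: 0100110010
Step 1 - Invert all bits: 1011001101
Step 2 - Add 1: 1011001110
Verification: 0100110010 + 1011001110 = 10000000000; discarding the end carry (carry out of the top bit) leaves the 10-bit value 0000000000, as required for x + (-x)



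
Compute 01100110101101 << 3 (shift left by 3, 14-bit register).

Original: 01100110101101 (decimal 6573)
Shift left by 3 positions
Append 3 zeros on the right and drop the 3 high bits that overflow the 14-bit width
Result: 00110101101000 (decimal 3432)
Equivalent: 6573 << 3 = 6573 × 2^3 = 52584, truncated to 14 bits = 3432



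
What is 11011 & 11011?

AND: 1 only when both bits are 1
  11011
& 11011
-------
  11011
Decimal: 27 & 27 = 27



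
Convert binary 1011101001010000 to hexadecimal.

Group into 4-bit nibbles from right:
  1011 = B
  1010 = A
  0101 = 5
  0000 = 0
Result: BA50



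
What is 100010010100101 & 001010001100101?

AND: 1 only when both bits are 1
  100010010100101
& 001010001100101
-----------------
  000010000100101
Decimal: 17573 & 5221 = 1061



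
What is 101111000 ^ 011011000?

XOR: 1 when bits differ
  101111000
^ 011011000
-----------
  110100000
Decimal: 376 ^ 216 = 416



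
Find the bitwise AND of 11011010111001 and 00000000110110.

AND: 1 only when both bits are 1
  11011010111001
& 00000000110110
----------------
  00000000110000
Decimal: 14009 & 54 = 48



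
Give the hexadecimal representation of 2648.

Using repeated division by 16 (digits 10–15 are A–F):
2648 ÷ 16 = 165 remainder 8
165 ÷ 16 = 10 remainder 5
10 ÷ 16 = 0 remainder 10 (A)
Reading remainders bottom to top: A58



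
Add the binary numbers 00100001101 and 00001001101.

Add column by column from the right: bit + bit + carry-in; write the sum mod 2, carry 1 when the sum is 2 or 3.
carry:  00000011010
        00100001101
+       00001001101
-------------------
       000101011010
(the carry out of the leftmost column, 0, becomes the leading bit)
Decimal check:
  00100001101 = 256 + 8 + 4 + 1 = 269
  00001001101 = 64 + 8 + 4 + 1 = 77
  269 + 77 = 346, and 000101011010 = 256 + 64 + 16 + 8 + 2 = 346 ✓



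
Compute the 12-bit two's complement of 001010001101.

Original: 001010001101
Step 1 - Invert all bits: 110101110010
Step 2 - Add 1: 110101110011
Verification: 001010001101 + 110101110011 = 1000000000000; discarding the end carry (carry out of the top bit) leaves the 12-bit value 000000000000, as required for x + (-x)



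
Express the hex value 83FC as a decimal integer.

Expand by place value (powers of 16):
Digit values: F = 15, C = 12
83FC = 8 × 16^3 + 3 × 16^2 + 15 × 16^1 + 12 × 16^0
= 8 × 4096 + 3 × 256 + 15 × 16 + 12 × 1
= 32768 + 768 + 240 + 12
= 33788



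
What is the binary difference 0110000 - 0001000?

Method 1 - Direct subtraction (column by column from the right: bit − bit − borrow-in; if negative, add 2 and borrow 1 from the next column):
borrow: 0010000
        0110000
-       0001000
---------------
        0101000

Method 2 - Add two's complement:
Two's complement of 0001000: invert → 1110111, add 1 → 1111000
  0110000
+ 1111000
---------
 10101000  (end carry out of the top bit = 1)
Discarding the end carry: 0101000
Decimal check:
  0110000 = 32 + 16 = 48
  0001000 = 8
  48 - 8 = 40, and 0101000 = 32 + 8 = 40 ✓



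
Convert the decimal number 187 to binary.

Using repeated division by 2:
187 ÷ 2 = 93 remainder 1
93 ÷ 2 = 46 remainder 1
46 ÷ 2 = 23 remainder 0
23 ÷ 2 = 11 remainder 1
11 ÷ 2 = 5 remainder 1
5 ÷ 2 = 2 remainder 1
2 ÷ 2 = 1 remainder 0
1 ÷ 2 = 0 remainder 1
Reading remainders bottom to top: 10111011



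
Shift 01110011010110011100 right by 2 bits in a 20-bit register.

Original: 01110011010110011100 (decimal 472476)
Shift right by 2 positions
Drop the 2 low bits; fill with zeros on the left
Result: 00011100110101100111 (decimal 118119)
Equivalent: 472476 >> 2 = 472476 ÷ 2^2 = 118119



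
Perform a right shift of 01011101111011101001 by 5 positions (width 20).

Original: 01011101111011101001 (decimal 384745)
Shift right by 5 positions
Drop the 5 low bits; fill with zeros on the left
Result: 00000010111011110111 (decimal 12023)
Equivalent: 384745 >> 5 = 384745 ÷ 2^5 = 12023



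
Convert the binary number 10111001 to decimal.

Sum of powers of 2 for each 1-bit:
2^0 + 2^3 + 2^4 + 2^5 + 2^7
= 1 + 8 + 16 + 32 + 128
= 185



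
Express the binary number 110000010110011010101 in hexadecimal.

Group into 4-bit nibbles from right:
  0001 = 1
  1000 = 8
  0010 = 2
  1100 = C
  1101 = D
  0101 = 5
Result: 182CD5



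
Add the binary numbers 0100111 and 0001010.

Add column by column from the right: bit + bit + carry-in; write the sum mod 2, carry 1 when the sum is 2 or 3.
carry:  0011100
        0100111
+       0001010
---------------
       00110001
(the carry out of the leftmost column, 0, becomes the leading bit)
Decimal check:
  0100111 = 32 + 4 + 2 + 1 = 39
  0001010 = 8 + 2 = 10
  39 + 10 = 49, and 00110001 = 32 + 16 + 1 = 49 ✓



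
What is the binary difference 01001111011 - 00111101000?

Method 1 - Direct subtraction (column by column from the right: bit − bit − borrow-in; if negative, add 2 and borrow 1 from the next column):
borrow: 01100000000
        01001111011
-       00111101000
-------------------
        00010010011

Method 2 - Add two's complement:
Two's complement of 00111101000: invert → 11000010111, add 1 → 11000011000
  01001111011
+ 11000011000
-------------
 100010010011  (end carry out of the top bit = 1)
Discarding the end carry: 00010010011
Decimal check:
  01001111011 = 512 + 64 + 32 + 16 + 8 + 2 + 1 = 635
  00111101000 = 256 + 128 + 64 + 32 + 8 = 488
  635 - 488 = 147, and 00010010011 = 128 + 16 + 2 + 1 = 147 ✓



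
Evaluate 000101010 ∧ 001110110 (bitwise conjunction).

AND: 1 only when both bits are 1
  000101010
& 001110110
-----------
  000100010
Decimal: 42 & 118 = 34



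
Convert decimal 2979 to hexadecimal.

Using repeated division by 16 (digits 10–15 are A–F):
2979 ÷ 16 = 186 remainder 3
186 ÷ 16 = 11 remainder 10 (A)
11 ÷ 16 = 0 remainder 11 (B)
Reading remainders bottom to top: BA3



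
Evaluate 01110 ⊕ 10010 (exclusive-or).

XOR: 1 when bits differ
  01110
^ 10010
-------
  11100
Decimal: 14 ^ 18 = 28



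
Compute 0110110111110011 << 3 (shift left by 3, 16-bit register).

Original: 0110110111110011 (decimal 28147)
Shift left by 3 positions
Append 3 zeros on the right and drop the 3 high bits that overflow the 16-bit width
Result: 0110111110011000 (decimal 28568)
Equivalent: 28147 << 3 = 28147 × 2^3 = 225176, truncated to 16 bits = 28568



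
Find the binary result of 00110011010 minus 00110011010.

Method 1 - Direct subtraction (column by column from the right: bit − bit − borrow-in; if negative, add 2 and borrow 1 from the next column):
borrow: 00000000000
        00110011010
-       00110011010
-------------------
        00000000000

Method 2 - Add two's complement:
Two's complement of 00110011010: invert → 11001100101, add 1 → 11001100110
  00110011010
+ 11001100110
-------------
 100000000000  (end carry out of the top bit = 1)
Discarding the end carry: 00000000000
Decimal check:
  00110011010 = 256 + 128 + 16 + 8 + 2 = 410
  00110011010 = 256 + 128 + 16 + 8 + 2 = 410
  410 - 410 = 0, and 00000000000 = 0 ✓



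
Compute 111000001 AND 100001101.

AND: 1 only when both bits are 1
  111000001
& 100001101
-----------
  100000001
Decimal: 449 & 269 = 257



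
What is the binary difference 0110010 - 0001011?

Method 1 - Direct subtraction (column by column from the right: bit − bit − borrow-in; if negative, add 2 and borrow 1 from the next column):
borrow: 0011110
        0110010
-       0001011
---------------
        0100111

Method 2 - Add two's complement:
Two's complement of 0001011: invert → 1110100, add 1 → 1110101
  0110010
+ 1110101
---------
 10100111  (end carry out of the top bit = 1)
Discarding the end carry: 0100111
Decimal check:
  0110010 = 32 + 16 + 2 = 50
  0001011 = 8 + 2 + 1 = 11
  50 - 11 = 39, and 0100111 = 32 + 4 + 2 + 1 = 39 ✓



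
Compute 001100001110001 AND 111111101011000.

AND: 1 only when both bits are 1
  001100001110001
& 111111101011000
-----------------
  001100001010000
Decimal: 6257 & 32600 = 6224



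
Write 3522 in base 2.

Using repeated division by 2:
3522 ÷ 2 = 1761 remainder 0
1761 ÷ 2 = 880 remainder 1
880 ÷ 2 = 440 remainder 0
440 ÷ 2 = 220 remainder 0
220 ÷ 2 = 110 remainder 0
110 ÷ 2 = 55 remainder 0
55 ÷ 2 = 27 remainder 1
27 ÷ 2 = 13 remainder 1
13 ÷ 2 = 6 remainder 1
6 ÷ 2 = 3 remainder 0
3 ÷ 2 = 1 remainder 1
1 ÷ 2 = 0 remainder 1
Reading remainders bottom to top: 110111000010



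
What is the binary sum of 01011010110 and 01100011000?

Add column by column from the right: bit + bit + carry-in; write the sum mod 2, carry 1 when the sum is 2 or 3.
carry:  10000100000
        01011010110
+       01100011000
-------------------
       010111101110
(the carry out of the leftmost column, 0, becomes the leading bit)
Decimal check:
  01011010110 = 512 + 128 + 64 + 16 + 4 + 2 = 726
  01100011000 = 512 + 256 + 16 + 8 = 792
  726 + 792 = 1518, and 010111101110 = 1024 + 256 + 128 + 64 + 32 + 8 + 4 + 2 = 1518 ✓



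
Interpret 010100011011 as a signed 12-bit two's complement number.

Binary: 010100011011
Sign bit: 0 (non-negative)
Read directly as an unsigned value:
010100011011 = 1024 + 256 + 16 + 8 + 2 + 1 = 1307
Value: 1307



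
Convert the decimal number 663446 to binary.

Using repeated division by 2:
663446 ÷ 2 = 331723 remainder 0
331723 ÷ 2 = 165861 remainder 1
165861 ÷ 2 = 82930 remainder 1
82930 ÷ 2 = 41465 remainder 0
41465 ÷ 2 = 20732 remainder 1
20732 ÷ 2 = 10366 remainder 0
10366 ÷ 2 = 5183 remainder 0
5183 ÷ 2 = 2591 remainder 1
2591 ÷ 2 = 1295 remainder 1
1295 ÷ 2 = 647 remainder 1
647 ÷ 2 = 323 remainder 1
323 ÷ 2 = 161 remainder 1
161 ÷ 2 = 80 remainder 1
80 ÷ 2 = 40 remainder 0
40 ÷ 2 = 20 remainder 0
20 ÷ 2 = 10 remainder 0
10 ÷ 2 = 5 remainder 0
5 ÷ 2 = 2 remainder 1
2 ÷ 2 = 1 remainder 0
1 ÷ 2 = 0 remainder 1
Reading remainders bottom to top: 10100001111110010110



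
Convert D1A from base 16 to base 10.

Expand by place value (powers of 16):
Digit values: D = 13, A = 10
D1A = 13 × 16^2 + 1 × 16^1 + 10 × 16^0
= 13 × 256 + 1 × 16 + 10 × 1
= 3328 + 16 + 10
= 3354



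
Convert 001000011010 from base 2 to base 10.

Sum of powers of 2 for each 1-bit:
2^1 + 2^3 + 2^4 + 2^9
= 2 + 8 + 16 + 512
= 538



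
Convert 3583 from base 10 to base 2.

Using repeated division by 2:
3583 ÷ 2 = 1791 remainder 1
1791 ÷ 2 = 895 remainder 1
895 ÷ 2 = 447 remainder 1
447 ÷ 2 = 223 remainder 1
223 ÷ 2 = 111 remainder 1
111 ÷ 2 = 55 remainder 1
55 ÷ 2 = 27 remainder 1
27 ÷ 2 = 13 remainder 1
13 ÷ 2 = 6 remainder 1
6 ÷ 2 = 3 remainder 0
3 ÷ 2 = 1 remainder 1
1 ÷ 2 = 0 remainder 1
Reading remainders bottom to top: 110111111111



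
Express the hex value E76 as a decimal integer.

Expand by place value (powers of 16):
Digit values: E = 14
E76 = 14 × 16^2 + 7 × 16^1 + 6 × 16^0
= 14 × 256 + 7 × 16 + 6 × 1
= 3584 + 112 + 6
= 3702



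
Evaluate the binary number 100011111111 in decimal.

Sum of powers of 2 for each 1-bit:
2^0 + 2^1 + 2^2 + 2^3 + 2^4 + 2^5 + 2^6 + 2^7 + 2^11
= 1 + 2 + 4 + 8 + 16 + 32 + 64 + 128 + 2048
= 2303



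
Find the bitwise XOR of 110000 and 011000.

XOR: 1 when bits differ
  110000
^ 011000
--------
  101000
Decimal: 48 ^ 24 = 40



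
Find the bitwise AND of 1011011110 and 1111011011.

AND: 1 only when both bits are 1
  1011011110
& 1111011011
------------
  1011011010
Decimal: 734 & 987 = 730



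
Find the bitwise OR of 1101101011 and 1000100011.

OR: 1 when either bit is 1
  1101101011
| 1000100011
------------
  1101101011
Decimal: 875 | 547 = 875



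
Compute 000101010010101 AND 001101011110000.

AND: 1 only when both bits are 1
  000101010010101
& 001101011110000
-----------------
  000101010010000
Decimal: 2709 & 6896 = 2704



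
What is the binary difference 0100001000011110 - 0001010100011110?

Method 1 - Direct subtraction (column by column from the right: bit − bit − borrow-in; if negative, add 2 and borrow 1 from the next column):
borrow: 0111101000000000
        0100001000011110
-       0001010100011110
------------------------
        0010110100000000

Method 2 - Add two's complement:
Two's complement of 0001010100011110: invert → 1110101011100001, add 1 → 1110101011100010
  0100001000011110
+ 1110101011100010
------------------
 10010110100000000  (end carry out of the top bit = 1)
Discarding the end carry: 0010110100000000
Decimal check:
  0100001000011110 = 16384 + 512 + 16 + 8 + 4 + 2 = 16926
  0001010100011110 = 4096 + 1024 + 256 + 16 + 8 + 4 + 2 = 5406
  16926 - 5406 = 11520, and 0010110100000000 = 8192 + 2048 + 1024 + 256 = 11520 ✓



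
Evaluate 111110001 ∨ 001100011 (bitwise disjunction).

OR: 1 when either bit is 1
  111110001
| 001100011
-----------
  111110011
Decimal: 497 | 99 = 499



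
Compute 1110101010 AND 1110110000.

AND: 1 only when both bits are 1
  1110101010
& 1110110000
------------
  1110100000
Decimal: 938 & 944 = 928



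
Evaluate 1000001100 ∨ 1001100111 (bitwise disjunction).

OR: 1 when either bit is 1
  1000001100
| 1001100111
------------
  1001101111
Decimal: 524 | 615 = 623



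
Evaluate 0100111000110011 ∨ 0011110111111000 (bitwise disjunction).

OR: 1 when either bit is 1
  0100111000110011
| 0011110111111000
------------------
  0111111111111011
Decimal: 20019 | 15864 = 32763



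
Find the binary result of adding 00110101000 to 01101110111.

Add column by column from the right: bit + bit + carry-in; write the sum mod 2, carry 1 when the sum is 2 or 3.
carry:  11111000000
        00110101000
+       01101110111
-------------------
       010100011111
(the carry out of the leftmost column, 0, becomes the leading bit)
Decimal check:
  00110101000 = 256 + 128 + 32 + 8 = 424
  01101110111 = 512 + 256 + 64 + 32 + 16 + 4 + 2 + 1 = 887
  424 + 887 = 1311, and 010100011111 = 1024 + 256 + 16 + 8 + 4 + 2 + 1 = 1311 ✓



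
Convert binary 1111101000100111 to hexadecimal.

Group into 4-bit nibbles from right:
  1111 = F
  1010 = A
  0010 = 2
  0111 = 7
Result: FA27



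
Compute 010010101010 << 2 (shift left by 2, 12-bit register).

Original: 010010101010 (decimal 1194)
Shift left by 2 positions
Append 2 zeros on the right and drop the 2 high bits that overflow the 12-bit width
Result: 001010101000 (decimal 680)
Equivalent: 1194 << 2 = 1194 × 2^2 = 4776, truncated to 12 bits = 680



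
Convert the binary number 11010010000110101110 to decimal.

Sum of powers of 2 for each 1-bit:
2^1 + 2^2 + 2^3 + 2^5 + 2^7 + 2^8 + 2^13 + 2^16 + 2^18 + 2^19
= 2 + 4 + 8 + 32 + 128 + 256 + 8192 + 65536 + 262144 + 524288
= 860590



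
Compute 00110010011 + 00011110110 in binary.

Add column by column from the right: bit + bit + carry-in; write the sum mod 2, carry 1 when the sum is 2 or 3.
carry:  01111101100
        00110010011
+       00011110110
-------------------
       001010001001
(the carry out of the leftmost column, 0, becomes the leading bit)
Decimal check:
  00110010011 = 256 + 128 + 16 + 2 + 1 = 403
  00011110110 = 128 + 64 + 32 + 16 + 4 + 2 = 246
  403 + 246 = 649, and 001010001001 = 512 + 128 + 8 + 1 = 649 ✓



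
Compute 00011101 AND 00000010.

AND: 1 only when both bits are 1
  00011101
& 00000010
----------
  00000000
Decimal: 29 & 2 = 0



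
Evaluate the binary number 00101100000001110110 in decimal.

Sum of powers of 2 for each 1-bit:
2^1 + 2^2 + 2^4 + 2^5 + 2^6 + 2^14 + 2^15 + 2^17
= 2 + 4 + 16 + 32 + 64 + 16384 + 32768 + 131072
= 180342



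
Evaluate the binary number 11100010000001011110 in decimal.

Sum of powers of 2 for each 1-bit:
2^1 + 2^2 + 2^3 + 2^4 + 2^6 + 2^13 + 2^17 + 2^18 + 2^19
= 2 + 4 + 8 + 16 + 64 + 8192 + 131072 + 262144 + 524288
= 925790



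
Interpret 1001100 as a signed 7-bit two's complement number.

Binary: 1001100
Sign bit: 1 (negative)
Invert: 0110011
Add 1:  0110100
Magnitude: 0110100 = 32 + 16 + 4 = 52
Value: -52



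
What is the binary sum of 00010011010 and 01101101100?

Add column by column from the right: bit + bit + carry-in; write the sum mod 2, carry 1 when the sum is 2 or 3.
carry:  11111110000
        00010011010
+       01101101100
-------------------
       010000000110
(the carry out of the leftmost column, 0, becomes the leading bit)
Decimal check:
  00010011010 = 128 + 16 + 8 + 2 = 154
  01101101100 = 512 + 256 + 64 + 32 + 8 + 4 = 876
  154 + 876 = 1030, and 010000000110 = 1024 + 4 + 2 = 1030 ✓



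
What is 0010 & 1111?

AND: 1 only when both bits are 1
  0010
& 1111
------
  0010
Decimal: 2 & 15 = 2



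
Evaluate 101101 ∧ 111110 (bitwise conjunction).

AND: 1 only when both bits are 1
  101101
& 111110
--------
  101100
Decimal: 45 & 62 = 44

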